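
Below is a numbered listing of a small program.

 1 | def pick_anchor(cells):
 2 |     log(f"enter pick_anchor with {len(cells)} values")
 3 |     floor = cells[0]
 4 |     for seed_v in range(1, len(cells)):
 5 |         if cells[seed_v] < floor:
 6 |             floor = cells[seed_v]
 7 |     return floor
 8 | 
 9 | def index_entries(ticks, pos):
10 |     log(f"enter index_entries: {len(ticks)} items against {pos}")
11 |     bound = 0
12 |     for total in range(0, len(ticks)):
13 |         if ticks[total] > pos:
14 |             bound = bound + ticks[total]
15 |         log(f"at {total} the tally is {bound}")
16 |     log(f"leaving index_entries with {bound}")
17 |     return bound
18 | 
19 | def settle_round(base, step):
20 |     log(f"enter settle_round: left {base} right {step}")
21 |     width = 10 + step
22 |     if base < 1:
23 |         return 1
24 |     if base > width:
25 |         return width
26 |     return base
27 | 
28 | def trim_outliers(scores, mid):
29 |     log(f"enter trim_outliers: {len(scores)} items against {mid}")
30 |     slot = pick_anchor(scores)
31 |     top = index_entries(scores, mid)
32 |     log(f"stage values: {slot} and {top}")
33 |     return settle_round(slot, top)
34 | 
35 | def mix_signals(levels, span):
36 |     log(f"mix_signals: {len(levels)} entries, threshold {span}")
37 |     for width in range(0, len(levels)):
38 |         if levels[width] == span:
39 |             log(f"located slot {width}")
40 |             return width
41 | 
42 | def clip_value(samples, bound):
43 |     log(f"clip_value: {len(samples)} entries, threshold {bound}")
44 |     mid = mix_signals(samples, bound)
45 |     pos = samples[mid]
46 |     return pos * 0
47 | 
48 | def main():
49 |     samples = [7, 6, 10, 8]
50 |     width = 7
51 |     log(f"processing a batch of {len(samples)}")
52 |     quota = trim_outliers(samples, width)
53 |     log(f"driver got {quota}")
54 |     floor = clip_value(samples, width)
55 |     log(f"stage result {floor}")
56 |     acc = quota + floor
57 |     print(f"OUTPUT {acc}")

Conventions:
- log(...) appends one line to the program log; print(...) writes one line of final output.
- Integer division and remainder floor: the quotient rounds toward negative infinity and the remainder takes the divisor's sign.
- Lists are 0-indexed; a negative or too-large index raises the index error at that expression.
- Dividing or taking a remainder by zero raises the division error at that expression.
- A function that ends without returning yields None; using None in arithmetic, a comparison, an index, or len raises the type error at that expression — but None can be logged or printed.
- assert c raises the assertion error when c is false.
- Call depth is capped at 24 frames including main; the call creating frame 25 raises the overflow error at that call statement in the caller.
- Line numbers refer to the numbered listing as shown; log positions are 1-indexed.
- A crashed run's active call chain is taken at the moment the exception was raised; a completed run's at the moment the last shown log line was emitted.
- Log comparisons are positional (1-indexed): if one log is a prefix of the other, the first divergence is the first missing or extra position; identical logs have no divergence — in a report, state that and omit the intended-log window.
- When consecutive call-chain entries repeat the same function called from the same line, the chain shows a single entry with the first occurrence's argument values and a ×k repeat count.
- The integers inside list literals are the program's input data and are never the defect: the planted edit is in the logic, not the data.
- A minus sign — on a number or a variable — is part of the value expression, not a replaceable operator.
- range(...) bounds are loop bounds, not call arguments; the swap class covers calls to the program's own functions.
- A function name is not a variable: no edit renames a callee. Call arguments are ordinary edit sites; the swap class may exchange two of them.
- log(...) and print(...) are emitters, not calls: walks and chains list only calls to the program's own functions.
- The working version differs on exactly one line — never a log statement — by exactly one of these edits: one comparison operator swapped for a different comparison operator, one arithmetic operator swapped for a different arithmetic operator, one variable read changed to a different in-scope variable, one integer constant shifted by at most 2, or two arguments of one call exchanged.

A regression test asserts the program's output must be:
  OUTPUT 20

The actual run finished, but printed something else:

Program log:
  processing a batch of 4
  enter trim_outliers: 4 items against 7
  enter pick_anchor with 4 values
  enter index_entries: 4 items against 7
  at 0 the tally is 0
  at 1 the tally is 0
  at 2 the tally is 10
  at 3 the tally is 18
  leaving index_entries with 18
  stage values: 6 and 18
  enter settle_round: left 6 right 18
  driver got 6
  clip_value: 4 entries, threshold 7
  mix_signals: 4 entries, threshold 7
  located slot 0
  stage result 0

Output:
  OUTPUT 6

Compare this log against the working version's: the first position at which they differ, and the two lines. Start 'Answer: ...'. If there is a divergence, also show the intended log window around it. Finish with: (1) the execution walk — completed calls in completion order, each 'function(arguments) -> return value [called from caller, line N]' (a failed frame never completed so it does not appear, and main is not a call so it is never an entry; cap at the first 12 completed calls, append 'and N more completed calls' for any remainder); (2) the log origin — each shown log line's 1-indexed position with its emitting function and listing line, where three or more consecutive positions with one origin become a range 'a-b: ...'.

Answer: position 16 — the shown line 'stage result 0' should read 'stage result 14'.
Intended log window:
  14: mix_signals: 4 entries, threshold 7
  15: located slot 0
  16: stage result 14
Execution walk:
  pick_anchor([7, 6, 10, 8]) -> 6  [called from trim_outliers, line 30]
  index_entries([7, 6, 10, 8], 7) -> 18  [called from trim_outliers, line 31]
  settle_round(6, 18) -> 6  [called from trim_outliers, line 33]
  trim_outliers([7, 6, 10, 8], 7) -> 6  [called from main, line 52]
  mix_signals([7, 6, 10, 8], 7) -> 0  [called from clip_value, line 44]
  clip_value([7, 6, 10, 8], 7) -> 0  [called from main, line 54]
Origin of each log line:
  1: from main, line 51
  2: from trim_outliers, line 29
  3: from pick_anchor, line 2
  4: from index_entries, line 10
  5-8: from index_entries, line 15
  9: from index_entries, line 16
  10: from trim_outliers, line 32
  11: from settle_round, line 20
  12: from main, line 53
  13: from clip_value, line 43
  14: from mix_signals, line 36
  15: from mix_signals, line 39
  16: from main, line 55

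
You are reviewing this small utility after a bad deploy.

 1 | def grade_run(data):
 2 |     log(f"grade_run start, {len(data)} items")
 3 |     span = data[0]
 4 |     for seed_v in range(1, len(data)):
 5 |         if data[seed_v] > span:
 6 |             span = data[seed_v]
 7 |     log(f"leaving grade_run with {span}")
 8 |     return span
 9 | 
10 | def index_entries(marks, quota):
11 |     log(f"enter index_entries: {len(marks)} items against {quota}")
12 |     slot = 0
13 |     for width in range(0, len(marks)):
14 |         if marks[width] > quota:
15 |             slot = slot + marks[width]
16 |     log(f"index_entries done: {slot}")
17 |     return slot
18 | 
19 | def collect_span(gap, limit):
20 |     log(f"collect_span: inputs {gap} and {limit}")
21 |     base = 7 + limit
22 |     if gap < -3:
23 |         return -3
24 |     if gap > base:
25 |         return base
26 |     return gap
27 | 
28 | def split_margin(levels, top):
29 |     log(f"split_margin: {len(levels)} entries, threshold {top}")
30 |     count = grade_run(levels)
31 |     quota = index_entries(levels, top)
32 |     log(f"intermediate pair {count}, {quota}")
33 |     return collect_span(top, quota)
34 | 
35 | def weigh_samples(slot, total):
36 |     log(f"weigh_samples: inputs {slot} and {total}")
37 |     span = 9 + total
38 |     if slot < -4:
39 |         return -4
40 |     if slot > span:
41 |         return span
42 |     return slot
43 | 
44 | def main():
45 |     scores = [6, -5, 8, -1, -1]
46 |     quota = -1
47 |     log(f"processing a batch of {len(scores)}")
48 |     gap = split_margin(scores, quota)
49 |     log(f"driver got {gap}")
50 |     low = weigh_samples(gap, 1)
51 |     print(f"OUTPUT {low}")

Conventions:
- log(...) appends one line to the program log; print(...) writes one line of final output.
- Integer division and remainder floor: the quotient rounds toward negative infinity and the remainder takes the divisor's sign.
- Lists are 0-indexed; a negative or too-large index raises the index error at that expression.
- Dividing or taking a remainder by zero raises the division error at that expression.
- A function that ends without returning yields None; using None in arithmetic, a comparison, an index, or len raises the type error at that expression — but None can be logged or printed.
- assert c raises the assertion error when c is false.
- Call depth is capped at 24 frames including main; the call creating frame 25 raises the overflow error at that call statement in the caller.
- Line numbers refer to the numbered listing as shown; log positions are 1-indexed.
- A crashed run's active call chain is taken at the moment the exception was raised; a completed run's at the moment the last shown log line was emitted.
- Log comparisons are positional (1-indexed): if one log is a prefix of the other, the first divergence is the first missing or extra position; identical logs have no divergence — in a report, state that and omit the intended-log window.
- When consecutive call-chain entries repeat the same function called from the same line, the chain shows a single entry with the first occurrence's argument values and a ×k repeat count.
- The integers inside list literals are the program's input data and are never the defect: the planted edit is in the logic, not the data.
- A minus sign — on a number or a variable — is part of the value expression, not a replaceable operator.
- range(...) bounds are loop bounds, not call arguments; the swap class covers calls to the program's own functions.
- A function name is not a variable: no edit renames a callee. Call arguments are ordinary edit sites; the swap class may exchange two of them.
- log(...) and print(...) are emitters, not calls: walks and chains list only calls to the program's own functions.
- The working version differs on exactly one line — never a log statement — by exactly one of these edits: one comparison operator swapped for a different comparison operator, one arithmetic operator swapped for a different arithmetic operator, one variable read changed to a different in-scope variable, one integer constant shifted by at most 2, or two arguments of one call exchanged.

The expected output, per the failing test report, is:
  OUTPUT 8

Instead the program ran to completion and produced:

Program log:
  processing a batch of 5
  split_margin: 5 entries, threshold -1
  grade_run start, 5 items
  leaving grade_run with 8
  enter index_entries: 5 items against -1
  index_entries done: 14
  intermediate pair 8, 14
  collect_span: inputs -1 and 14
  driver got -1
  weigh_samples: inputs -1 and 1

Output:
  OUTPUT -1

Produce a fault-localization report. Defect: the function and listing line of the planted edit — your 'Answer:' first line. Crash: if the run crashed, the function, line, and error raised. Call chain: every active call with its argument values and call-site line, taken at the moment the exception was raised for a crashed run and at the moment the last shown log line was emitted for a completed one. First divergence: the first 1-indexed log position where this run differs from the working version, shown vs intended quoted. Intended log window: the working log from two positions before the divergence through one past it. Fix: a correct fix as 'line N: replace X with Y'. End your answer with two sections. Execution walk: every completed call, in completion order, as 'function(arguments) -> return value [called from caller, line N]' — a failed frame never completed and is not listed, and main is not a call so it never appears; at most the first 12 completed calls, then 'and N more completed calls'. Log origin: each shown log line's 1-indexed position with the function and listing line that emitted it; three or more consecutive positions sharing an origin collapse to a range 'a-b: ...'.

Answer: the defect is in split_margin at line 33.
Core observation: Position 8 is the first bad log line: 'collect_span: inputs -1 and 14' should read 'collect_span: inputs 8 and 14'.
Call chain: main -> weigh_samples(-1, 1) (called at line 50).
First divergence: at position 8 the run shows 'collect_span: inputs -1 and 14' where the working version logs 'collect_span: inputs 8 and 14'.
Intended log window:
  6: index_entries done: 14
  7: intermediate pair 8, 14
  8: collect_span: inputs 8 and 14
  9: driver got 8
Execution walk:
  grade_run([6, -5, 8, -1, -1]) -> 8  [called from split_margin, line 30]
  index_entries([6, -5, 8, -1, -1], -1) -> 14  [called from split_margin, line 31]
  collect_span(-1, 14) -> -1  [called from split_margin, line 33]
  split_margin([6, -5, 8, -1, -1], -1) -> -1  [called from main, line 48]
  weigh_samples(-1, 1) -> -1  [called from main, line 50]
Log origins:
  1: emitted by main (line 47)
  2: emitted by split_margin (line 29)
  3: emitted by grade_run (line 2)
  4: emitted by grade_run (line 7)
  5: emitted by index_entries (line 11)
  6: emitted by index_entries (line 16)
  7: emitted by split_margin (line 32)
  8: emitted by collect_span (line 20)
  9: emitted by main (line 49)
  10: emitted by weigh_samples (line 36)
A correct fix: line 33: replace `top` with `count`.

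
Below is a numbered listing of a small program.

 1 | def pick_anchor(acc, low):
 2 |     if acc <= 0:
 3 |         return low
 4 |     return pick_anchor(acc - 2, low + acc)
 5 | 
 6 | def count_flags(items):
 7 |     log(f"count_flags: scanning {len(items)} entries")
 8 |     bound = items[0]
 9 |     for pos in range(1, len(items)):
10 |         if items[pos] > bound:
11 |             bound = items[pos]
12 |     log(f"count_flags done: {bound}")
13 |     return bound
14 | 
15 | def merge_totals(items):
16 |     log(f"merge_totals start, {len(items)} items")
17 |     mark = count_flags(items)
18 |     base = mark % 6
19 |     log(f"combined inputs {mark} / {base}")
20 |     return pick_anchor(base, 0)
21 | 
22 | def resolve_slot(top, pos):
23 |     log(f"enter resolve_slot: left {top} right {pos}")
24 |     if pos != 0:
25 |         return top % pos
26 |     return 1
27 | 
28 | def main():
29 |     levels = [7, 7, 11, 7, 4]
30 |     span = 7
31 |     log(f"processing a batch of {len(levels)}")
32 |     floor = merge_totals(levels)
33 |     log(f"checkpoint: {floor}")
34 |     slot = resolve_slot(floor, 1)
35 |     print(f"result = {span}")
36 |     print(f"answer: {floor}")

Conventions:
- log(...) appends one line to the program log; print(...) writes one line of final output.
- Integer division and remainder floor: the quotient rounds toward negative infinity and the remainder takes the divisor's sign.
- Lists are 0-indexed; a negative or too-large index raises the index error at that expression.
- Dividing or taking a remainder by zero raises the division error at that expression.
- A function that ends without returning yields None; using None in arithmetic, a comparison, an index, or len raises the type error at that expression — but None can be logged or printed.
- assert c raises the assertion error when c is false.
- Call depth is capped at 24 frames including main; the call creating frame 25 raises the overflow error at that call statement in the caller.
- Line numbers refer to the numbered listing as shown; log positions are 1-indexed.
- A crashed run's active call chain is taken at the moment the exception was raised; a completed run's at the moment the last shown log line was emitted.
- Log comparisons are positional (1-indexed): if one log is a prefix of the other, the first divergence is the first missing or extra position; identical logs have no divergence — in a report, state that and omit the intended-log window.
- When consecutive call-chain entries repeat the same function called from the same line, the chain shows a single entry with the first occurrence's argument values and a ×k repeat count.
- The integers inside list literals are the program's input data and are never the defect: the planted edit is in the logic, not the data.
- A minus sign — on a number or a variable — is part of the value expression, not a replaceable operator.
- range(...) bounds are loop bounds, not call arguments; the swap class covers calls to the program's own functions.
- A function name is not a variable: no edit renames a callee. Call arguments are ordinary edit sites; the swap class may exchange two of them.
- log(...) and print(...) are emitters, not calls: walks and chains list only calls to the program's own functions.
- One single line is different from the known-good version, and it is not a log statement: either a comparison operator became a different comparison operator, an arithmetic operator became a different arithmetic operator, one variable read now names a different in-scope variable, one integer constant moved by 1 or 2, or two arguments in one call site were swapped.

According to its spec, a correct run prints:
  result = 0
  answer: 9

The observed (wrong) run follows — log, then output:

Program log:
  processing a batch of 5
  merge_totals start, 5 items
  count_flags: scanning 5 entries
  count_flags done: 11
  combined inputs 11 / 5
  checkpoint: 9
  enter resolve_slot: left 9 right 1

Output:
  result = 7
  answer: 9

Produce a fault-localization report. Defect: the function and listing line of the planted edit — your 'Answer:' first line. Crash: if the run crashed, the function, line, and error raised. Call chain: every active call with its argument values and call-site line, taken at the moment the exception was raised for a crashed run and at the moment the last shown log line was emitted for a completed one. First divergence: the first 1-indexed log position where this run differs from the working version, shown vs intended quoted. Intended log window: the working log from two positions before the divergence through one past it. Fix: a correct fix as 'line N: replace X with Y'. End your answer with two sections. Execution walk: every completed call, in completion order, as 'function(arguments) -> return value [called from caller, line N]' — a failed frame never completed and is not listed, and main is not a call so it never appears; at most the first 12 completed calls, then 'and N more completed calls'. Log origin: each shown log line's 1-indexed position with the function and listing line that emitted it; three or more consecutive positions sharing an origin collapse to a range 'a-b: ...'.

Answer: the defect is in main at line 35.
The tell: Log streams are identical — the defect surfaces only in the printed output.
Call chain: main -> resolve_slot(9, 1) (called at line 34).
First divergence: none (the log streams are identical).
Execution walk:
  count_flags([7, 7, 11, 7, 4]) -> 11  [called from merge_totals, line 17]
  pick_anchor(-1, 9) -> 9  [called from pick_anchor, line 4]
  pick_anchor(1, 8) -> 9  [called from pick_anchor, line 4]
  pick_anchor(3, 5) -> 9  [called from pick_anchor, line 4]
  pick_anchor(5, 0) -> 9  [called from merge_totals, line 20]
  merge_totals([7, 7, 11, 7, 4]) -> 9  [called from main, line 32]
  resolve_slot(9, 1) -> 0  [called from main, line 34]
Log origin:
  1: emitted by main (line 31)
  2: emitted by merge_totals (line 16)
  3: emitted by count_flags (line 7)
  4: emitted by count_flags (line 12)
  5: emitted by merge_totals (line 19)
  6: emitted by main (line 33)
  7: emitted by resolve_slot (line 23)
A correct fix: line 35: replace `span` with `slot`.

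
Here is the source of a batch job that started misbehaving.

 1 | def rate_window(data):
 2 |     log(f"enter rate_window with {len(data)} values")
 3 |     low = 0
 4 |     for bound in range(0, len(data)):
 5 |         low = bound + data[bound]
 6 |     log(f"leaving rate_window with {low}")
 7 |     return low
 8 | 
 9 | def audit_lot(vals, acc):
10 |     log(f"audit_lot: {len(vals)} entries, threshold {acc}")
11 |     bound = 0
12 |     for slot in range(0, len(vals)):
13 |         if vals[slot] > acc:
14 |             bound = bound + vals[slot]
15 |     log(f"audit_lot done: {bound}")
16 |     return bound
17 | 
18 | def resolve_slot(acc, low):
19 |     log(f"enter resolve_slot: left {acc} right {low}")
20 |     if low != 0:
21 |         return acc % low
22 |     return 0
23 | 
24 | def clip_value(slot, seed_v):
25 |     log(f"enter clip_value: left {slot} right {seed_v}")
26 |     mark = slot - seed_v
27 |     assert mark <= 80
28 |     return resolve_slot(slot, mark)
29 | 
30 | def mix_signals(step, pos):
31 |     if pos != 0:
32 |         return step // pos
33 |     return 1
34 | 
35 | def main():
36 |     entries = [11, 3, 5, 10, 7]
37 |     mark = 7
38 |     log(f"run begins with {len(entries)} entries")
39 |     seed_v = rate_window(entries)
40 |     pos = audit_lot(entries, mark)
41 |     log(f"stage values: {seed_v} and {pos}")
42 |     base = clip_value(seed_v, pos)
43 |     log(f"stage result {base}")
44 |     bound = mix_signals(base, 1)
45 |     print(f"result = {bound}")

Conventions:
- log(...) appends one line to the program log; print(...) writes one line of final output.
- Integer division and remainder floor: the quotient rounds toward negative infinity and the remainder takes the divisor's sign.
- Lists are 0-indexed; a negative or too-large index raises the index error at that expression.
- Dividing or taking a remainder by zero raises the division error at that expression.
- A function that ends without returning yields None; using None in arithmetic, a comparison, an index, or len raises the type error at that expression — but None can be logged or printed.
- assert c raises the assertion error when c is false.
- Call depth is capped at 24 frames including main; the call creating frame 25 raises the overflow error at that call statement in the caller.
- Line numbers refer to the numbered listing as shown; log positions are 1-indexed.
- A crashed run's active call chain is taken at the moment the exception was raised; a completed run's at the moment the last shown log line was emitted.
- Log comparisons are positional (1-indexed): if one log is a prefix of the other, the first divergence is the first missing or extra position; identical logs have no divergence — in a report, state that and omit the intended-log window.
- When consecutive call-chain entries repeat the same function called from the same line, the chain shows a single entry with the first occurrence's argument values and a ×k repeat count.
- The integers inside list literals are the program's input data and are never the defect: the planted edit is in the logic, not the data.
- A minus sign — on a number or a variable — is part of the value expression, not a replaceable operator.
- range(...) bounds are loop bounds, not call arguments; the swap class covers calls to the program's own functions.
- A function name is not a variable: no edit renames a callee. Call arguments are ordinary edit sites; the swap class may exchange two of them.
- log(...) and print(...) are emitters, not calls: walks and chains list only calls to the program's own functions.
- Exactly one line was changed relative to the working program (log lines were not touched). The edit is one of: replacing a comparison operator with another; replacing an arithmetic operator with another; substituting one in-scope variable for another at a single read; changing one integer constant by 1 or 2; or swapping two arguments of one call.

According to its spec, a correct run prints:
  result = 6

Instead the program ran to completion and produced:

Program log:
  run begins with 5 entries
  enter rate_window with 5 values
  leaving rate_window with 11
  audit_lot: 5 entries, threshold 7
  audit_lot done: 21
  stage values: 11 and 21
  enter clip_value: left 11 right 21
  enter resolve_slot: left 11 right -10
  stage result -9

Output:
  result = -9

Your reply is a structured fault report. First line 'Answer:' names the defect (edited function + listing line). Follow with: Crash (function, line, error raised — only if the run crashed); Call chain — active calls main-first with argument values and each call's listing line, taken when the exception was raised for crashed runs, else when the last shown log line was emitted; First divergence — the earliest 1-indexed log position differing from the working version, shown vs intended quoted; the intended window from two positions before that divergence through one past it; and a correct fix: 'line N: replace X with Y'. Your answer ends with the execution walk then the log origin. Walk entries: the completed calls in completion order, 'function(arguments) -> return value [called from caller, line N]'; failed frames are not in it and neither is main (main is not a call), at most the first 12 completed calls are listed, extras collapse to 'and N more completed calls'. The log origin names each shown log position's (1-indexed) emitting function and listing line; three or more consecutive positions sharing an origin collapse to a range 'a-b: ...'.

Answer: the defect is in rate_window at line 5.
Key observation: At log position 3 the runs split — shown 'leaving rate_window with 11', but the working version logs 'leaving rate_window with 36'.
Call chain: main.
First divergence: position 3; shown 'leaving rate_window with 11' vs intended 'leaving rate_window with 36'.
Intended log window:
  1: run begins with 5 entries
  2: enter rate_window with 5 values
  3: leaving rate_window with 36
  4: audit_lot: 5 entries, threshold 7
Execution walk:
  rate_window([11, 3, 5, 10, 7]) -> 11  [called from main, line 39]
  audit_lot([11, 3, 5, 10, 7], 7) -> 21  [called from main, line 40]
  resolve_slot(11, -10) -> -9  [called from clip_value, line 28]
  clip_value(11, 21) -> -9  [called from main, line 42]
  mix_signals(-9, 1) -> -9  [called from main, line 44]
Log origins:
  1: emitted by main (line 38)
  2: emitted by rate_window (line 2)
  3: emitted by rate_window (line 6)
  4: emitted by audit_lot (line 10)
  5: emitted by audit_lot (line 15)
  6: emitted by main (line 41)
  7: emitted by clip_value (line 25)
  8: emitted by resolve_slot (line 19)
  9: emitted by main (line 43)
A correct fix: line 5: replace `bound + data[bound]` with `low + data[bound]`.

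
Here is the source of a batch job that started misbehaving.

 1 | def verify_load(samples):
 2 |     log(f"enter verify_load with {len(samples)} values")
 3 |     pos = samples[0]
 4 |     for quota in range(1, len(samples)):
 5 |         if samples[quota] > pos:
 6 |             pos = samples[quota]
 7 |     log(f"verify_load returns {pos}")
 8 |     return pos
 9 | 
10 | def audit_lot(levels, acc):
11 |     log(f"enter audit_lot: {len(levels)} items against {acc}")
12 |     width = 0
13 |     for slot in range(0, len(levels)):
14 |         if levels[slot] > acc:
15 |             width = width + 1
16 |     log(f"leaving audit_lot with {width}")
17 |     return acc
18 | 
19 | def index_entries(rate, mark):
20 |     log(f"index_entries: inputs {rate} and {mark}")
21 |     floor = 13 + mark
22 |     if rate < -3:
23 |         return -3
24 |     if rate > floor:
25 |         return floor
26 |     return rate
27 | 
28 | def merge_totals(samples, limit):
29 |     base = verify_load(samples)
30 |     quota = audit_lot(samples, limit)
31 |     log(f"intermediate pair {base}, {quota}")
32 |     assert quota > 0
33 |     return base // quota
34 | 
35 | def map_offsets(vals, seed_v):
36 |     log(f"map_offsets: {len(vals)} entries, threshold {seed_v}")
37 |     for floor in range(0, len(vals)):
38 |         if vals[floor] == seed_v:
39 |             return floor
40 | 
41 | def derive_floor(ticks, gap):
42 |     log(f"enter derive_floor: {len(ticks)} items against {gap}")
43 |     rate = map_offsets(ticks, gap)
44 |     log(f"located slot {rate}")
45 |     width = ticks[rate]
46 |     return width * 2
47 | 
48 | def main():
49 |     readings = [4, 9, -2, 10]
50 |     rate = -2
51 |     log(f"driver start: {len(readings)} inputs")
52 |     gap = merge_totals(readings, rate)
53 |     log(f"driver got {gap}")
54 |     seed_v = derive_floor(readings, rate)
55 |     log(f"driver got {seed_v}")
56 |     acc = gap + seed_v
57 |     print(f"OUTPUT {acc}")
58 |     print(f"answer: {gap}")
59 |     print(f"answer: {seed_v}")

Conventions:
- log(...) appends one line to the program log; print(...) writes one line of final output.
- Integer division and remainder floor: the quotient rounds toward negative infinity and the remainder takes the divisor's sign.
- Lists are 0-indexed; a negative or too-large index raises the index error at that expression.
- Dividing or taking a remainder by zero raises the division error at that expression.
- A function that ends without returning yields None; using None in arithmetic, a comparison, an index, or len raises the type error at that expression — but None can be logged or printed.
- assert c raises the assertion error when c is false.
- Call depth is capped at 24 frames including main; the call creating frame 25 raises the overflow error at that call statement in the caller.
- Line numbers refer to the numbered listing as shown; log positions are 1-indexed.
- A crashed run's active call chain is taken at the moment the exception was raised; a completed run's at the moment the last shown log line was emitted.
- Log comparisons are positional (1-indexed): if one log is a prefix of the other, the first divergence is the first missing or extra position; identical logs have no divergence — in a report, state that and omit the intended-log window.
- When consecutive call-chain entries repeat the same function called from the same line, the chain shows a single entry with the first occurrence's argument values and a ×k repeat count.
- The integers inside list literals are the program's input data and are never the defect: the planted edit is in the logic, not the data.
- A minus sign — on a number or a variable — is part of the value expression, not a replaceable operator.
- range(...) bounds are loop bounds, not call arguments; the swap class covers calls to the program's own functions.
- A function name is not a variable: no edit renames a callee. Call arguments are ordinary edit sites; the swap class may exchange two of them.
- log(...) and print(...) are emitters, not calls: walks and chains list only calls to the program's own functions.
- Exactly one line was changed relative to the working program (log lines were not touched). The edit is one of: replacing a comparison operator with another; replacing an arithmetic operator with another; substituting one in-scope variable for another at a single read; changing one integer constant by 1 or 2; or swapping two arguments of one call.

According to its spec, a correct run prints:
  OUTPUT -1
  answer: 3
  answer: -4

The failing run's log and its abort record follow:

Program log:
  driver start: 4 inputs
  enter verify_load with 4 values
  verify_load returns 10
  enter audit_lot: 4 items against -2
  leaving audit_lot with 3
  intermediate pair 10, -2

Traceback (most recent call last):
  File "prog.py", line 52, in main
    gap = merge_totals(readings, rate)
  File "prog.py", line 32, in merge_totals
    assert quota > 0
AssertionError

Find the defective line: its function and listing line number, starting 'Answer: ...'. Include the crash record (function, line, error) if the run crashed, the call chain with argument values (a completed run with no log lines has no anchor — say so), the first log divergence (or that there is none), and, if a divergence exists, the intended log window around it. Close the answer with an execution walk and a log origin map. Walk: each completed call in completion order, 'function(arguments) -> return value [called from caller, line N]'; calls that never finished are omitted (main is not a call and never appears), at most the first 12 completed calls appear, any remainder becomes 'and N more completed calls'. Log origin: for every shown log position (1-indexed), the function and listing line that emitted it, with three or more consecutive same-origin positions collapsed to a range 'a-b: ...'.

Answer: the defect is in audit_lot at line 17.
The tell: At log position 6 the runs split — shown 'intermediate pair 10, -2', but the working version logs 'intermediate pair 10, 3'.
Crash: merge_totals, line 32, AssertionError.
Call chain: main -> merge_totals([4, 9, -2, 10], -2) (called at line 52).
First divergence: at position 6 the run shows 'intermediate pair 10, -2' where the working version logs 'intermediate pair 10, 3'.
Intended log window:
  4: enter audit_lot: 4 items against -2
  5: leaving audit_lot with 3
  6: intermediate pair 10, 3
  7: driver got 3
Execution walk:
  verify_load([4, 9, -2, 10]) -> 10  [called from merge_totals, line 29]
  audit_lot([4, 9, -2, 10], -2) -> -2  [called from merge_totals, line 30]
Log origin:
  1: logged in main at line 51
  2: logged in verify_load at line 2
  3: logged in verify_load at line 7
  4: logged in audit_lot at line 11
  5: logged in audit_lot at line 16
  6: logged in merge_totals at line 31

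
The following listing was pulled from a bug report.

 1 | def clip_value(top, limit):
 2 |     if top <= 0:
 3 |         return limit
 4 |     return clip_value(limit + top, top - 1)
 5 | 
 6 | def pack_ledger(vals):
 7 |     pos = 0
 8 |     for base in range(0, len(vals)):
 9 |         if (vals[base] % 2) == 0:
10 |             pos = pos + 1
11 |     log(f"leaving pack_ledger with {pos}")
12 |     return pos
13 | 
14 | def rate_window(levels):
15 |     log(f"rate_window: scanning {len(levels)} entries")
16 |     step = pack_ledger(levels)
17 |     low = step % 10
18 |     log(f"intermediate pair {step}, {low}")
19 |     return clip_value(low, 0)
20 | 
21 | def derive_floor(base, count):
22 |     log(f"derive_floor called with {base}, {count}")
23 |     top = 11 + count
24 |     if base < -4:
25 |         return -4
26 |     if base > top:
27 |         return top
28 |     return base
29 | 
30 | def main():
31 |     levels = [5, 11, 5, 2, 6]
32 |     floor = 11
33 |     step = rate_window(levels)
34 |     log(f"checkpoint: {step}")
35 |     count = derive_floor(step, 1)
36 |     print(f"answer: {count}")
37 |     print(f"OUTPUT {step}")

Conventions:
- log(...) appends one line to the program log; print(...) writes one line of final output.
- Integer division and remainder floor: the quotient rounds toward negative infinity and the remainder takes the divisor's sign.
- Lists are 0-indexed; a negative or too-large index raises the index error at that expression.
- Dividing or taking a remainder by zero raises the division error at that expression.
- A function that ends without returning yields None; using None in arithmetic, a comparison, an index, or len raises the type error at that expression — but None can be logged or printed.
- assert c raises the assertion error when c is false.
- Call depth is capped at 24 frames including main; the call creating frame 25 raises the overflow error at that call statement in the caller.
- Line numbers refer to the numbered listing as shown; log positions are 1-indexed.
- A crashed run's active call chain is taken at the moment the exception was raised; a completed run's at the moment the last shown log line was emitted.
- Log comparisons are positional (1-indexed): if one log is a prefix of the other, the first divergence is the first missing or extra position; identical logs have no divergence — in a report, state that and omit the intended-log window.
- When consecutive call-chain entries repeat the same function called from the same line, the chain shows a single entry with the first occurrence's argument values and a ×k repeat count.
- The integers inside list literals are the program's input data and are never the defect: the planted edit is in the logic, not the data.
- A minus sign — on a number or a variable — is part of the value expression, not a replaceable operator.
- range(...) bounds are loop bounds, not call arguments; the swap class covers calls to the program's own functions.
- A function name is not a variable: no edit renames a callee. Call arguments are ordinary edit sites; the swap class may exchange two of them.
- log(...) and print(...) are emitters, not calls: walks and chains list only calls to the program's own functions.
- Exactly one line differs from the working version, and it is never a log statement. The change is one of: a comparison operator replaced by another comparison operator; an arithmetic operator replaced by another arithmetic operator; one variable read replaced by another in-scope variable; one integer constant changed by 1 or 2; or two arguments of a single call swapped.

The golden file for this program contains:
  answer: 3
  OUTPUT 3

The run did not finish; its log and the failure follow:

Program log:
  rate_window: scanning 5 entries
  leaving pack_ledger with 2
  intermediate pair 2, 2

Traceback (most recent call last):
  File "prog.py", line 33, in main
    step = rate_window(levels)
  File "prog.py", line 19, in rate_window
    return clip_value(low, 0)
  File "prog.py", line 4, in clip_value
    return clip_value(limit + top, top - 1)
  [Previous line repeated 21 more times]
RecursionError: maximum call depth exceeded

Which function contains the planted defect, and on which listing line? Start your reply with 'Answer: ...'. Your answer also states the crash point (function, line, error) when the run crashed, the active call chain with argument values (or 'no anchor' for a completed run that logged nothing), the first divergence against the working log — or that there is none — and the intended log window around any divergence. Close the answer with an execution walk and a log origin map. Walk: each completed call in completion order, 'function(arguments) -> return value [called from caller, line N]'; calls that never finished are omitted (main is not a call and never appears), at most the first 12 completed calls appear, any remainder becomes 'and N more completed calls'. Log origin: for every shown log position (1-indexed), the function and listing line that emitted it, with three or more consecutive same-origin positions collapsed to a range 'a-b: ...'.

Answer: the defect is in clip_value at line 4.
Core observation: The log ends early — 3 lines, where the working version next logs 'checkpoint: 3'.
Crash: clip_value, line 4, RecursionError.
Call chain: main -> rate_window([5, 11, 5, 2, 6]) (called at line 33) -> clip_value(2, 0) (called at line 19) -> clip_value(2, 1) (called at line 4) ×21.
First divergence: position 4 — after 3 matching lines the faulty run goes silent; intended next line 'checkpoint: 3'.
Intended log window:
  2: leaving pack_ledger with 2
  3: intermediate pair 2, 2
  4: checkpoint: 3
  5: derive_floor called with 3, 1
Execution walk:
  pack_ledger([5, 11, 5, 2, 6]) -> 2  [called from rate_window, line 16]
Log origin:
  1 — rate_window, line 15
  2 — pack_ledger, line 11
  3 — rate_window, line 18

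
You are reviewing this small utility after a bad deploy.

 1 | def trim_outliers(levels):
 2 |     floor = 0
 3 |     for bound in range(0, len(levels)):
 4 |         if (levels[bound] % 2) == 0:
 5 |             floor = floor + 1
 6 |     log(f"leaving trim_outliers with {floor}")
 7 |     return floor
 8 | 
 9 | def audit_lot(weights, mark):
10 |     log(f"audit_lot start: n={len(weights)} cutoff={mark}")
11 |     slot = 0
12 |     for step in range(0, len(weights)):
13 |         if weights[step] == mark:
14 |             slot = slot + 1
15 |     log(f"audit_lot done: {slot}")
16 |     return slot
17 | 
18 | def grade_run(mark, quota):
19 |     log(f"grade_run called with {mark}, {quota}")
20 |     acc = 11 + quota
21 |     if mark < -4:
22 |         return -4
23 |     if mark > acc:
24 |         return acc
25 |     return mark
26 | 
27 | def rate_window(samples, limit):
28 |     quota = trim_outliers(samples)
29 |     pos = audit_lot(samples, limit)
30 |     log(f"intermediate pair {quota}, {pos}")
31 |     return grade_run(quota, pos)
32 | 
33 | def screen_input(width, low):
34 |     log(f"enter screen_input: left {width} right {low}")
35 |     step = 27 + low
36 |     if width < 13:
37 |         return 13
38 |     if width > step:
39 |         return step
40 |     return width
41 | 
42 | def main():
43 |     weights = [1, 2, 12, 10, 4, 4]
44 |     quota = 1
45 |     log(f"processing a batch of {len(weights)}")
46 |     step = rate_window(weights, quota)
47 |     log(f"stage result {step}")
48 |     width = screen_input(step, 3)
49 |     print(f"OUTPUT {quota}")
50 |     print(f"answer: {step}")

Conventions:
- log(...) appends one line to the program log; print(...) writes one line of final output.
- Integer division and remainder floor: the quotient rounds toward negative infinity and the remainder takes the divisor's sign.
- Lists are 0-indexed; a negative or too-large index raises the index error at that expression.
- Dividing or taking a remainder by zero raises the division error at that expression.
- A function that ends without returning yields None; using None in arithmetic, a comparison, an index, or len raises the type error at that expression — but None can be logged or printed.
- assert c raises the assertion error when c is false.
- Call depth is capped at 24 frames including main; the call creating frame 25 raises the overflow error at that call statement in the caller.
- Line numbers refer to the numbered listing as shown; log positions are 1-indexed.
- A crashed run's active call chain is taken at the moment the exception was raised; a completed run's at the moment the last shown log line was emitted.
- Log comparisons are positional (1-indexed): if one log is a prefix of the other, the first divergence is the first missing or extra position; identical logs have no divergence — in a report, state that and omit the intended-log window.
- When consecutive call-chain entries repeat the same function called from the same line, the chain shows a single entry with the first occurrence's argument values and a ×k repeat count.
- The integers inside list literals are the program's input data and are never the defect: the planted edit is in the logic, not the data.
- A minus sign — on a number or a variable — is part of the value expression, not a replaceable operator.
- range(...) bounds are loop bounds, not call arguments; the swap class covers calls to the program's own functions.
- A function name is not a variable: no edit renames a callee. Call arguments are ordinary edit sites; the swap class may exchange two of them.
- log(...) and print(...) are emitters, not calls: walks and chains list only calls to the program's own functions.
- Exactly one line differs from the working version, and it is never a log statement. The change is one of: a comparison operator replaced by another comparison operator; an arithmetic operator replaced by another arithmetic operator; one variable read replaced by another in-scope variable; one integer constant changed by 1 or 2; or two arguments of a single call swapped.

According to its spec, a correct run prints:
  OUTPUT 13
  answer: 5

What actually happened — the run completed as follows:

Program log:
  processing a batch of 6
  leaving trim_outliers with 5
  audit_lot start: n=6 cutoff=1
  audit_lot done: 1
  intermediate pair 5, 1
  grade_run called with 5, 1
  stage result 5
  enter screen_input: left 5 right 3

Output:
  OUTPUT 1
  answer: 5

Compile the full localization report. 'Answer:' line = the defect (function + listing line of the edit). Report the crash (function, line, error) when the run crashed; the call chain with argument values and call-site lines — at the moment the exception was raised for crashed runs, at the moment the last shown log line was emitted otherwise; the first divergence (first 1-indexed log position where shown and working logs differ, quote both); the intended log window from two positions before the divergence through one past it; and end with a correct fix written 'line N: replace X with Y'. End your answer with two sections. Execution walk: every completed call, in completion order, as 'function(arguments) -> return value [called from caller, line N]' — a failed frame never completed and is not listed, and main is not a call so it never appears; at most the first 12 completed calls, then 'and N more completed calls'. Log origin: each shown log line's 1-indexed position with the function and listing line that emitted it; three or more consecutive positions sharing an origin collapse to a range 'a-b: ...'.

Answer: the defect is in main at line 49.
The tell: Every logged value matches the working version; the printed result is what differs.
Call chain: main -> screen_input(5, 3) (called at line 48).
First divergence: none — the logs agree in full.
Execution walk:
  trim_outliers([1, 2, 12, 10, 4, 4]) -> 5  [called from rate_window, line 28]
  audit_lot([1, 2, 12, 10, 4, 4], 1) -> 1  [called from rate_window, line 29]
  grade_run(5, 1) -> 5  [called from rate_window, line 31]
  rate_window([1, 2, 12, 10, 4, 4], 1) -> 5  [called from main, line 46]
  screen_input(5, 3) -> 13  [called from main, line 48]
Log line origins:
  1 — main, line 45
  2 — trim_outliers, line 6
  3 — audit_lot, line 10
  4 — audit_lot, line 15
  5 — rate_window, line 30
  6 — grade_run, line 19
  7 — main, line 47
  8 — screen_input, line 34
A correct fix: line 49: replace `quota` with `width`.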